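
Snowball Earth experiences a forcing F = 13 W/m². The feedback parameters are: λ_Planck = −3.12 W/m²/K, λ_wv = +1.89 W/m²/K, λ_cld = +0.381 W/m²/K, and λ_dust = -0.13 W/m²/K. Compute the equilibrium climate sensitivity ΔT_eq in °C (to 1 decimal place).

13.3 °C

Net feedback parameter λ = (−3.12) + (+1.89) + (+0.381) + (-0.13) = -0.979 W/m²/K.
ΔT = −F/λ = −13/(-0.979) = 13.3 °C.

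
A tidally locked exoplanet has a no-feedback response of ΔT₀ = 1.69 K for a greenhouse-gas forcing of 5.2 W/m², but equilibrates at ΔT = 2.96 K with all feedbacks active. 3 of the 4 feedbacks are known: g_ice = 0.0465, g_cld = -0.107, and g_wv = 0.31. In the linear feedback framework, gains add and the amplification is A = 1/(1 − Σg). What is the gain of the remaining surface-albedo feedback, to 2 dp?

0.18

Amplification A = ΔT/ΔT₀ = 2.96/1.69 = 1.751.
Total gain g = 1 − 1/A = 1 − 1/1.751 = 0.4289.
Known gains sum to 0.0465 − 0.107 + 0.31 = 0.2495.
g_alb = 0.4289 − 0.2495 = 0.18.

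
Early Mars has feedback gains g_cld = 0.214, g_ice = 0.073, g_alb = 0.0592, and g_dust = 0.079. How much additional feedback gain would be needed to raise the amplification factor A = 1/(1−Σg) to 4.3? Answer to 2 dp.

Current total gain = 0.4252.
Target gain for A = 4.3: g* = 1 − 1/4.3 = 0.7674.
Additional gain needed = 0.7674 − 0.4252 = 0.34.

0.34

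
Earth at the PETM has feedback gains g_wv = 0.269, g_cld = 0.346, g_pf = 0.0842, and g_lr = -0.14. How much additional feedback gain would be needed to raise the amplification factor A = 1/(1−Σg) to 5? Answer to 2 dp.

Current total gain = 0.5592.
Target gain for A = 5: g* = 1 − 1/5 = 0.8.
Additional gain needed = 0.8 − 0.5592 = 0.24.

0.24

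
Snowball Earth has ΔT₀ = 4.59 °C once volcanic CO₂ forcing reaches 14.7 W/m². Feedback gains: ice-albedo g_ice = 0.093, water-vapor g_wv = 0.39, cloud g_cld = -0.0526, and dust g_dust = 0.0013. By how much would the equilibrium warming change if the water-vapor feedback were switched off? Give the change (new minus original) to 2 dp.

Original: g = 0.4317, ΔT = 4.59/(1−0.4317) = 8.0767 °C.
Without water-vapor: g' = 0.0417, ΔT' = 4.59/(1−0.0417) = 4.7897 °C.
Change = 4.7897 − 8.0767 = -3.29 °C.

-3.29 °C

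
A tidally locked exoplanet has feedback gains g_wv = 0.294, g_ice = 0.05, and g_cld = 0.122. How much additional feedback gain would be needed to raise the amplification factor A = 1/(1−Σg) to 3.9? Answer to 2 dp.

Current total gain = 0.466.
Target gain for A = 3.9: g* = 1 − 1/3.9 = 0.7436.
Additional gain needed = 0.7436 − 0.466 = 0.28.

0.28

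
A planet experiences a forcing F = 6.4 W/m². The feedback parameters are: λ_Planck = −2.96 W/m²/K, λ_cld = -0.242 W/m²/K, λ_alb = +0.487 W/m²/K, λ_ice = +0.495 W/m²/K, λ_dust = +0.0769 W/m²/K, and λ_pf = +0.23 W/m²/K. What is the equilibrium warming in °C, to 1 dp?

Net feedback parameter λ = (−2.96) + (-0.242) + (+0.487) + (+0.495) + (+0.0769) + (+0.23) = -1.9131 W/m²/K.
ΔT = −F/λ = −6.4/(-1.9131) = 3.3 °C.

3.3 °C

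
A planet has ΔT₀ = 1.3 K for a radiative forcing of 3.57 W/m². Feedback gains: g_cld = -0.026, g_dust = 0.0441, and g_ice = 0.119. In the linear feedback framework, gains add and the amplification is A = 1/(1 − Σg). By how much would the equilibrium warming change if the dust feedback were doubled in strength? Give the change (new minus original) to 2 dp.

Original: g = 0.1371, ΔT = 1.3/(1−0.1371) = 1.5065 K.
With doubled dust: g' = 0.1812, ΔT' = 1.3/(1−0.1812) = 1.5877 K.
Change = 1.5877 − 1.5065 = 0.08 K.

0.08 K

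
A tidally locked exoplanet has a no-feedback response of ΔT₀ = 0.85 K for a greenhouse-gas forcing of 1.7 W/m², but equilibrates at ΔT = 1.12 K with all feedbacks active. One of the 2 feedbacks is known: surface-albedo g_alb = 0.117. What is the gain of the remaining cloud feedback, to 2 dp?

Amplification A = ΔT/ΔT₀ = 1.12/0.85 = 1.318.
Total gain g = 1 − 1/A = 1 − 1/1.318 = 0.2413.
The known gain is 0.117.
g_cld = 0.2413 − 0.117 = 0.12.

0.12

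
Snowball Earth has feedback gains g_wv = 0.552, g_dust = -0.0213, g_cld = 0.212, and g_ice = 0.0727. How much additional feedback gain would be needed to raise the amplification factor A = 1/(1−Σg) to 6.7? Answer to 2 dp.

0.04

Current total gain = 0.8154.
Target gain for A = 6.7: g* = 1 − 1/6.7 = 0.8507.
Additional gain needed = 0.8507 − 0.8154 = 0.04.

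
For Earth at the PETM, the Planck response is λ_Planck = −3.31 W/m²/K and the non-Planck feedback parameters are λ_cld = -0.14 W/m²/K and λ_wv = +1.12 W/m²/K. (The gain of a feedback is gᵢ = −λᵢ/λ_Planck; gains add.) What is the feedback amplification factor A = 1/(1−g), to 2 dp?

1.42

Convert to gains: g_cld = -0.14/3.31 = -0.0423; g_wv = 1.12/3.31 = 0.3384.
Total gain g = 0.2961.
A = 1/(1 − 0.2961) = 1.42.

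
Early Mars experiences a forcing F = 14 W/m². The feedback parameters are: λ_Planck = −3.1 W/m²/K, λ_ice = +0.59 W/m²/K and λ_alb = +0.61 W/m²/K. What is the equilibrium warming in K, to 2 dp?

7.37 K

Net feedback parameter λ = (−3.1) + (+0.59) + (+0.61) = -1.9 W/m²/K.
ΔT = −F/λ = −14/(-1.9) = 7.37 K.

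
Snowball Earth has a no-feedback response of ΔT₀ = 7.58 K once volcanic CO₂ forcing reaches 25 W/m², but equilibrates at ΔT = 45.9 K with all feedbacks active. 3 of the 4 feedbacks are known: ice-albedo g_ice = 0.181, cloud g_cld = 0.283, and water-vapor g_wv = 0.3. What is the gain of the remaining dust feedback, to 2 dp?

Amplification A = ΔT/ΔT₀ = 45.9/7.58 = 6.055.
Total gain g = 1 − 1/A = 1 − 1/6.055 = 0.8348.
Known gains sum to 0.181 + 0.283 + 0.3 = 0.764.
g_dust = 0.8348 − 0.764 = 0.07.

0.07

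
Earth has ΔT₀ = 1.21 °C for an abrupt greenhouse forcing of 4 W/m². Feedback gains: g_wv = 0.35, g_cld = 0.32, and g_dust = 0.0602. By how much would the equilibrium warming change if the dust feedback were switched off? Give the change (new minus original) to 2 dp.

-0.82 °C

Original: g = 0.7302, ΔT = 1.21/(1−0.7302) = 4.4848 °C.
Without dust: g' = 0.67, ΔT' = 1.21/(1−0.67) = 3.6667 °C.
Change = 3.6667 − 4.4848 = -0.82 °C.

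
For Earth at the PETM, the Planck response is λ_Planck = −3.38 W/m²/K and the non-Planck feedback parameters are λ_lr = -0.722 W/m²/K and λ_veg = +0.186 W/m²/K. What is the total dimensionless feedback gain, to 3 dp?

-0.159

Convert to gains: g_lr = -0.722/3.38 = -0.2136; g_veg = 0.186/3.38 = 0.05503.
Total gain g = -0.15857.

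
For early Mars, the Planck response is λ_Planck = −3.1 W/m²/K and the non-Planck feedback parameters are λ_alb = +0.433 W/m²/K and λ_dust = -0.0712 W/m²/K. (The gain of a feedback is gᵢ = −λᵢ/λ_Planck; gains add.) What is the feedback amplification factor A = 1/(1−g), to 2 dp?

1.13

Convert to gains: g_alb = 0.433/3.1 = 0.1397; g_dust = -0.0712/3.1 = -0.02297.
Total gain g = 0.11673.
A = 1/(1 − 0.11673) = 1.13.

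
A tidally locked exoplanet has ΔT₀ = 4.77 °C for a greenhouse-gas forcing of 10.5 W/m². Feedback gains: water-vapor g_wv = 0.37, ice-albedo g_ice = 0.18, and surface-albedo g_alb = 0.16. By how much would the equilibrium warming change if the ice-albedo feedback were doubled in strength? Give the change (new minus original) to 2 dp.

26.92 °C

Original: g = 0.71, ΔT = 4.77/(1−0.71) = 16.4483 °C.
With doubled ice-albedo: g' = 0.89, ΔT' = 4.77/(1−0.89) = 43.3636 °C.
Change = 43.3636 − 16.4483 = 26.92 °C.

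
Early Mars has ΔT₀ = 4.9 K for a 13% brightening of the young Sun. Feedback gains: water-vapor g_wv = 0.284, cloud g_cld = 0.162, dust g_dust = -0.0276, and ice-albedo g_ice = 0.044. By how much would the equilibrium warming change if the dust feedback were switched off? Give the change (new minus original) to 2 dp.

0.49 K

Original: g = 0.4624, ΔT = 4.9/(1−0.4624) = 9.1146 K.
Without dust: g' = 0.49, ΔT' = 4.9/(1−0.49) = 9.6078 K.
Change = 9.6078 − 9.1146 = 0.49 K.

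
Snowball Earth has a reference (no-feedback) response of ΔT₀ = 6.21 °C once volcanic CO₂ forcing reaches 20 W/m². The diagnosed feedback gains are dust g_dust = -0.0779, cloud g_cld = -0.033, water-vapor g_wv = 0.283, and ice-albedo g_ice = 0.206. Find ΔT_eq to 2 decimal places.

9.99 °C

Total gain g = -0.0779 − 0.033 + 0.283 + 0.206 = 0.3781.
Amplification A = 1/(1 − 0.3781) = 1.608.
ΔT = 6.21 × 1.608 = 9.99 °C.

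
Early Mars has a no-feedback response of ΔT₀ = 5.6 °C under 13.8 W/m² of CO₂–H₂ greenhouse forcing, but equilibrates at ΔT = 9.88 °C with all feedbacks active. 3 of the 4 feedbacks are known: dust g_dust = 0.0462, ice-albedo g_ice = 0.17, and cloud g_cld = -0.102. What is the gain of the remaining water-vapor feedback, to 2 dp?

0.32

Amplification A = ΔT/ΔT₀ = 9.88/5.6 = 1.764.
Total gain g = 1 − 1/A = 1 − 1/1.764 = 0.4331.
Known gains sum to 0.0462 + 0.17 − 0.102 = 0.1142.
g_wv = 0.4331 − 0.1142 = 0.32.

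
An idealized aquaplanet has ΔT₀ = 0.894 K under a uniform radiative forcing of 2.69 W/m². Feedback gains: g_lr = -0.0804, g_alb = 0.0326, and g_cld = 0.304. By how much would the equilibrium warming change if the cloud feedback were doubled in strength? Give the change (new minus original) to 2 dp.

0.83 K

Original: g = 0.2562, ΔT = 0.894/(1−0.2562) = 1.2019 K.
With doubled cloud: g' = 0.5602, ΔT' = 0.894/(1−0.5602) = 2.0327 K.
Change = 2.0327 − 1.2019 = 0.83 K.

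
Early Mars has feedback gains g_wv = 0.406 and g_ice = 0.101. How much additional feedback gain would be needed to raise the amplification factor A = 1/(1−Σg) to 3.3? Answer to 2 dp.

Current total gain = 0.507.
Target gain for A = 3.3: g* = 1 − 1/3.3 = 0.697.
Additional gain needed = 0.697 − 0.507 = 0.19.

0.19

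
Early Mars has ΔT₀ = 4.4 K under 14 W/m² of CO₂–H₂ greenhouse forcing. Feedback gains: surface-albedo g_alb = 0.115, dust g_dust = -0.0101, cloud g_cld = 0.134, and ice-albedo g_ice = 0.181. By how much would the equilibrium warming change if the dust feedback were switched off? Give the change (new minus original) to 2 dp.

0.13 K

Original: g = 0.4199, ΔT = 4.4/(1−0.4199) = 7.5849 K.
Without dust: g' = 0.43, ΔT' = 4.4/(1−0.43) = 7.7193 K.
Change = 7.7193 − 7.5849 = 0.13 K.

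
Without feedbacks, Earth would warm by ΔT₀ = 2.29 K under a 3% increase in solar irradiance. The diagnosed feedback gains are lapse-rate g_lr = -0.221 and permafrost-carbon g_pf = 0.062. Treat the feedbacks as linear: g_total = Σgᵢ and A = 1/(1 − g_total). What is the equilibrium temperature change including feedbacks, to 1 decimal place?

Total gain g = -0.221 + 0.062 = -0.159.
Amplification A = 1/(1 + 0.159) = 0.8628.
ΔT = 2.29 × 0.8628 = 2.0 K.

2.0 K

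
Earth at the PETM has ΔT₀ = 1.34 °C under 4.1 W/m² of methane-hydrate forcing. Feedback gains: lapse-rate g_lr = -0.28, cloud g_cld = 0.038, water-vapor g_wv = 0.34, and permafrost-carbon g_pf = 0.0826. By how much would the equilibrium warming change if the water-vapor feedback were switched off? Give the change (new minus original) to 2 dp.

Original: g = 0.1806, ΔT = 1.34/(1−0.1806) = 1.6353 °C.
Without water-vapor: g' = -0.1594, ΔT' = 1.34/(1+0.1594) = 1.1558 °C.
Change = 1.1558 − 1.6353 = -0.48 °C.

-0.48 °C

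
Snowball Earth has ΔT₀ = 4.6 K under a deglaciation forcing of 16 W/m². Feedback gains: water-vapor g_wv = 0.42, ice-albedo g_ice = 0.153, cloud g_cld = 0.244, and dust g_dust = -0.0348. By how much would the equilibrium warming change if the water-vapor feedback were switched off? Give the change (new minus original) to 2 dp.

Original: g = 0.7822, ΔT = 4.6/(1−0.7822) = 21.1203 K.
Without water-vapor: g' = 0.3622, ΔT' = 4.6/(1−0.3622) = 7.2123 K.
Change = 7.2123 − 21.1203 = -13.91 K.

-13.91 K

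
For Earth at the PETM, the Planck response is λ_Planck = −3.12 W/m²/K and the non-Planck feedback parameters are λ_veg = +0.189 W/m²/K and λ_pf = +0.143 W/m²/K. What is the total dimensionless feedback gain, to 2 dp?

0.11

Convert to gains: g_veg = 0.189/3.12 = 0.06058; g_pf = 0.143/3.12 = 0.04583.
Total gain g = 0.10641.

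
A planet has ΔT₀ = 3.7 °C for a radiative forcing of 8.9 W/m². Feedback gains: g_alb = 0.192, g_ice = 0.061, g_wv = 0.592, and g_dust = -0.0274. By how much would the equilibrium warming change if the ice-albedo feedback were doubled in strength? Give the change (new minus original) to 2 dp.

Original: g = 0.8176, ΔT = 3.7/(1−0.8176) = 20.2851 °C.
With doubled ice-albedo: g' = 0.8786, ΔT' = 3.7/(1−0.8786) = 30.4778 °C.
Change = 30.4778 − 20.2851 = 10.19 °C.

10.19 °C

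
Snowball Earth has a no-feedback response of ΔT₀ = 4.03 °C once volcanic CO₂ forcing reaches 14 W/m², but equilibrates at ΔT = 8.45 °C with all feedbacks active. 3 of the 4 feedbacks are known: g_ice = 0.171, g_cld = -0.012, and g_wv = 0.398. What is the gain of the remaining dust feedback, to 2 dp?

-0.03

Amplification A = ΔT/ΔT₀ = 8.45/4.03 = 2.097.
Total gain g = 1 − 1/A = 1 − 1/2.097 = 0.5231.
Known gains sum to 0.171 − 0.012 + 0.398 = 0.557.
g_dust = 0.5231 − 0.557 = -0.03.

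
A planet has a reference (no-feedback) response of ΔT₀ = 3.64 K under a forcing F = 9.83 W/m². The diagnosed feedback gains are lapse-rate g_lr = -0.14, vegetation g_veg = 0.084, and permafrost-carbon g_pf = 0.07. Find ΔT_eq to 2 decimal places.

Total gain g = -0.14 + 0.084 + 0.07 = 0.014.
Amplification A = 1/(1 − 0.014) = 1.014.
ΔT = 3.64 × 1.014 = 3.69 K.

3.69 K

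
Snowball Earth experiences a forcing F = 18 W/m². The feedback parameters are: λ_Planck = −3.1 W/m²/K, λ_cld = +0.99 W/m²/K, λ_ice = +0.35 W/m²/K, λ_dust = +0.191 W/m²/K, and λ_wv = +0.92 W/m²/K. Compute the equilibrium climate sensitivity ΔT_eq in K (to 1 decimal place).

27.7 K

Net feedback parameter λ = (−3.1) + (+0.99) + (+0.35) + (+0.191) + (+0.92) = -0.649 W/m²/K.
ΔT = −F/λ = −18/(-0.649) = 27.7 K.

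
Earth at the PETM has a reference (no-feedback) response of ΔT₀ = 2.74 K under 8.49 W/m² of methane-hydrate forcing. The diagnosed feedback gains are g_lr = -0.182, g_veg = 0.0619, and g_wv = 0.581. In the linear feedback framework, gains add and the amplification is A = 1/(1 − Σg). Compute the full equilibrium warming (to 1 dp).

5.1 K

Total gain g = -0.182 + 0.0619 + 0.581 = 0.4609.
Amplification A = 1/(1 − 0.4609) = 1.855.
ΔT = 2.74 × 1.855 = 5.1 K.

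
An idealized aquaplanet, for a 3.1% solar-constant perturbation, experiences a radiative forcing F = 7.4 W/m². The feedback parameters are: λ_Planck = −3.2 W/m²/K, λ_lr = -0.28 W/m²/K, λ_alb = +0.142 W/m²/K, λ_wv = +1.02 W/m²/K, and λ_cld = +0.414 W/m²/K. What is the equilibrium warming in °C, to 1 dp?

3.9 °C

Net feedback parameter λ = (−3.2) + (-0.28) + (+0.142) + (+1.02) + (+0.414) = -1.904 W/m²/K.
ΔT = −F/λ = −7.4/(-1.904) = 3.9 °C.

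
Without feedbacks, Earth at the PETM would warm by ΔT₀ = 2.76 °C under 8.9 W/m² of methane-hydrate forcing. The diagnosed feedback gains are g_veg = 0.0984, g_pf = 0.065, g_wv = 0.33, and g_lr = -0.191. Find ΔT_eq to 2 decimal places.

3.96 °C

Total gain g = 0.0984 + 0.065 + 0.33 − 0.191 = 0.3024.
Amplification A = 1/(1 − 0.3024) = 1.433.
ΔT = 2.76 × 1.433 = 3.96 °C.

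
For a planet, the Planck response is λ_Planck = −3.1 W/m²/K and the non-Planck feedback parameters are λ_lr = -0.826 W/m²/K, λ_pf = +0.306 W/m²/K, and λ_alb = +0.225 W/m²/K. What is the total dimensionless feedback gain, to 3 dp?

Convert to gains: g_lr = -0.826/3.1 = -0.2665; g_pf = 0.306/3.1 = 0.09871; g_alb = 0.225/3.1 = 0.07258.
Total gain g = -0.09521.

-0.095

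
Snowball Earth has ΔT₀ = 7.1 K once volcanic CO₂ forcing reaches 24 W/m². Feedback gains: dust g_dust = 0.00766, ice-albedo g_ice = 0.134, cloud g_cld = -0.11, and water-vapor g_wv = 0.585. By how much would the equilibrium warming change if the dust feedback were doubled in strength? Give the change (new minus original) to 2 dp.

0.38 K

Original: g = 0.61666, ΔT = 7.1/(1−0.61666) = 18.5214 K.
With doubled dust: g' = 0.62432, ΔT' = 7.1/(1−0.62432) = 18.8991 K.
Change = 18.8991 − 18.5214 = 0.38 K.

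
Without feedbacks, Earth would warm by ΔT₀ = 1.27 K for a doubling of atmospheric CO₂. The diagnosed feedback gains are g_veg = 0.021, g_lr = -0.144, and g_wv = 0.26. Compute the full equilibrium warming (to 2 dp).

Total gain g = 0.021 − 0.144 + 0.26 = 0.137.
Amplification A = 1/(1 − 0.137) = 1.159.
ΔT = 1.27 × 1.159 = 1.47 K.

1.47 K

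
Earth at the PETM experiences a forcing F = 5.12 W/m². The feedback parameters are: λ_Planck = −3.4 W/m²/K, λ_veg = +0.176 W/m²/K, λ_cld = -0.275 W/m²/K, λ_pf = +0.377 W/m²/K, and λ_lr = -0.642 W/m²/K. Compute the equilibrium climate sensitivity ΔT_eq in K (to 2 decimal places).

Net feedback parameter λ = (−3.4) + (+0.176) + (-0.275) + (+0.377) + (-0.642) = -3.764 W/m²/K.
ΔT = −F/λ = −5.12/(-3.764) = 1.36 K.

1.36 K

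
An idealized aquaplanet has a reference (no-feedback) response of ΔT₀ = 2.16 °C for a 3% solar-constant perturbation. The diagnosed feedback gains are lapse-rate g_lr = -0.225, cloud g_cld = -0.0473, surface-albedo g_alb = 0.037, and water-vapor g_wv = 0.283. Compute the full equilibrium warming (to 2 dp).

Total gain g = -0.225 − 0.0473 + 0.037 + 0.283 = 0.0477.
Amplification A = 1/(1 − 0.0477) = 1.05.
ΔT = 2.16 × 1.05 = 2.27 °C.

2.27 °C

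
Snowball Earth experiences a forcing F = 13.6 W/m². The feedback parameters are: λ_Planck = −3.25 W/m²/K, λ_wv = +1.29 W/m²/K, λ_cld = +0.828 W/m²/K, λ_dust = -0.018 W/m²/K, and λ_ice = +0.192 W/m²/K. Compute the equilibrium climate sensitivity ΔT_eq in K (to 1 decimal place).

Net feedback parameter λ = (−3.25) + (+1.29) + (+0.828) + (-0.018) + (+0.192) = -0.958 W/m²/K.
ΔT = −F/λ = −13.6/(-0.958) = 14.2 K.

14.2 K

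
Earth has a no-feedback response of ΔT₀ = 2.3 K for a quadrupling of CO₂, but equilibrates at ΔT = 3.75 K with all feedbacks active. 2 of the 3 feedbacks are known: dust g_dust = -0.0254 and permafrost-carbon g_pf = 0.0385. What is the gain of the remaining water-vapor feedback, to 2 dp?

Amplification A = ΔT/ΔT₀ = 3.75/2.3 = 1.63.
Total gain g = 1 − 1/A = 1 − 1/1.63 = 0.3865.
Known gains sum to -0.0254 + 0.0385 = 0.0131.
g_wv = 0.3865 − 0.0131 = 0.37.

0.37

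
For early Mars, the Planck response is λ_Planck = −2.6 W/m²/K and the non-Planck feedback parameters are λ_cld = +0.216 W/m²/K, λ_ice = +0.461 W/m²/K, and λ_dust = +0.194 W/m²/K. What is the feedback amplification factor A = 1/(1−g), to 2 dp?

1.50

Convert to gains: g_cld = 0.216/2.6 = 0.08308; g_ice = 0.461/2.6 = 0.1773; g_dust = 0.194/2.6 = 0.07462.
Total gain g = 0.335.
A = 1/(1 − 0.335) = 1.50.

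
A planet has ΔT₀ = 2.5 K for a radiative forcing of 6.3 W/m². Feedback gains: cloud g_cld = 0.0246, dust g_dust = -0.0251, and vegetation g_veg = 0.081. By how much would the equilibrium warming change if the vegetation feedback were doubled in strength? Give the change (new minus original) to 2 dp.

0.26 K

Original: g = 0.0805, ΔT = 2.5/(1−0.0805) = 2.7189 K.
With doubled vegetation: g' = 0.1615, ΔT' = 2.5/(1−0.1615) = 2.9815 K.
Change = 2.9815 − 2.7189 = 0.26 K.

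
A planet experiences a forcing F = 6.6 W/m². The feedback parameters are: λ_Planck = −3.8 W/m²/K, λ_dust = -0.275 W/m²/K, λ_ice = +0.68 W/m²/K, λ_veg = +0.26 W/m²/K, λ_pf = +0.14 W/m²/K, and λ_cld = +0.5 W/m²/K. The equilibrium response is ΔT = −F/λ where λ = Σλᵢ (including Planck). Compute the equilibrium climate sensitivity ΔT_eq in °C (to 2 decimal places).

Net feedback parameter λ = (−3.8) + (-0.275) + (+0.68) + (+0.26) + (+0.14) + (+0.5) = -2.495 W/m²/K.
ΔT = −F/λ = −6.6/(-2.495) = 2.65 °C.

2.65 °C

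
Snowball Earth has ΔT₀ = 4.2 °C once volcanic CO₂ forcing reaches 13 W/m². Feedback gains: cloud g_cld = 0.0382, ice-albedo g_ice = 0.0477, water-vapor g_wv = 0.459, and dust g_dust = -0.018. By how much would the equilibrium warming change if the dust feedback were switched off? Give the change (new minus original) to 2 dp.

0.35 °C

Original: g = 0.5269, ΔT = 4.2/(1−0.5269) = 8.8776 °C.
Without dust: g' = 0.5449, ΔT' = 4.2/(1−0.5449) = 9.2287 °C.
Change = 9.2287 − 8.8776 = 0.35 °C.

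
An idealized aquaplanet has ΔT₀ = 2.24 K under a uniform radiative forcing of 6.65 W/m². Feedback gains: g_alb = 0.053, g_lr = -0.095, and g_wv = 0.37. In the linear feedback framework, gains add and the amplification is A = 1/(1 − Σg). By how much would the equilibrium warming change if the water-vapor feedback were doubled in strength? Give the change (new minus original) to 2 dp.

4.08 K

Original: g = 0.328, ΔT = 2.24/(1−0.328) = 3.3333 K.
With doubled water-vapor: g' = 0.698, ΔT' = 2.24/(1−0.698) = 7.4172 K.
Change = 7.4172 − 3.3333 = 4.08 K.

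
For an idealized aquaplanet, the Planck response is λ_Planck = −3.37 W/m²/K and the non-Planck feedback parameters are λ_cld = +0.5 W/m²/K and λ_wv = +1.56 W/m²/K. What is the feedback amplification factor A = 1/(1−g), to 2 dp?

2.57

Convert to gains: g_cld = 0.5/3.37 = 0.1484; g_wv = 1.56/3.37 = 0.4629.
Total gain g = 0.6113.
A = 1/(1 − 0.6113) = 2.57.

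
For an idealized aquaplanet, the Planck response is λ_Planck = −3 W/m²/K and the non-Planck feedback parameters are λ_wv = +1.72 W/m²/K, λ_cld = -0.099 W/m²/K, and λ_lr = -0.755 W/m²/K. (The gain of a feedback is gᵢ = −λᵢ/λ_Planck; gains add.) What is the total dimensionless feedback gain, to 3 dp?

Convert to gains: g_wv = 1.72/3 = 0.5733; g_cld = -0.099/3 = -0.033; g_lr = -0.755/3 = -0.2517.
Total gain g = 0.2886.

0.289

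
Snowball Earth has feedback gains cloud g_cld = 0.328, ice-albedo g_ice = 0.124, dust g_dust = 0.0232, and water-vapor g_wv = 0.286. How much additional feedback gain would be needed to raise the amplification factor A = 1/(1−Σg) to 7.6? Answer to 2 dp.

0.11

Current total gain = 0.7612.
Target gain for A = 7.6: g* = 1 − 1/7.6 = 0.8684.
Additional gain needed = 0.8684 − 0.7612 = 0.11.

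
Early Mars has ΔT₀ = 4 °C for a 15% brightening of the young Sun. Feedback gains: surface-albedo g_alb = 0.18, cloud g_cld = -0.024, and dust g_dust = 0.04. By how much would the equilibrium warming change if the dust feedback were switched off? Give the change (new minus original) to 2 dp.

-0.24 °C

Original: g = 0.196, ΔT = 4/(1−0.196) = 4.9751 °C.
Without dust: g' = 0.156, ΔT' = 4/(1−0.156) = 4.7393 °C.
Change = 4.7393 − 4.9751 = -0.24 °C.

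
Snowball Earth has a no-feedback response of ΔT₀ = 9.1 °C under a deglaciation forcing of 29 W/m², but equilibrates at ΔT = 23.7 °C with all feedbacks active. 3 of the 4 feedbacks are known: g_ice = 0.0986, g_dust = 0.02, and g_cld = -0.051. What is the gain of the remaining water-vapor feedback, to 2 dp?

0.55

Amplification A = ΔT/ΔT₀ = 23.7/9.1 = 2.604.
Total gain g = 1 − 1/A = 1 − 1/2.604 = 0.616.
Known gains sum to 0.0986 + 0.02 − 0.051 = 0.0676.
g_wv = 0.616 − 0.0676 = 0.55.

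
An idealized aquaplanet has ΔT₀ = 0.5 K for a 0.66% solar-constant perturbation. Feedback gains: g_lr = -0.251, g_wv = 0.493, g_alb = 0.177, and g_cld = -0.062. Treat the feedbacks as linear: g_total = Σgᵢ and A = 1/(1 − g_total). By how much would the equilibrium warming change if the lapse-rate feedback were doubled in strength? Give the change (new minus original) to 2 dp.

-0.22 K

Original: g = 0.357, ΔT = 0.5/(1−0.357) = 0.7776 K.
With doubled lapse-rate: g' = 0.106, ΔT' = 0.5/(1−0.106) = 0.5593 K.
Change = 0.5593 − 0.7776 = -0.22 K.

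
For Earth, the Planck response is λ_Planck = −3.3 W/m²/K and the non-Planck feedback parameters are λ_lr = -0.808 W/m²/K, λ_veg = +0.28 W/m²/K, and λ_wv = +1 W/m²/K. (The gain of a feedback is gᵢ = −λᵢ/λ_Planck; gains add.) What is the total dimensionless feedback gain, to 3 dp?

0.143

Convert to gains: g_lr = -0.808/3.3 = -0.2448; g_veg = 0.28/3.3 = 0.08485; g_wv = 1/3.3 = 0.303.
Total gain g = 0.14305.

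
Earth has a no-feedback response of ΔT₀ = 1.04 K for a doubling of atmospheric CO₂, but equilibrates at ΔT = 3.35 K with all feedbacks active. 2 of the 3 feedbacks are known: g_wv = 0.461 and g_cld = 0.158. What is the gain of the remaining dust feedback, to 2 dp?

Amplification A = ΔT/ΔT₀ = 3.35/1.04 = 3.221.
Total gain g = 1 − 1/A = 1 − 1/3.221 = 0.6895.
Known gains sum to 0.461 + 0.158 = 0.619.
g_dust = 0.6895 − 0.619 = 0.07.

0.07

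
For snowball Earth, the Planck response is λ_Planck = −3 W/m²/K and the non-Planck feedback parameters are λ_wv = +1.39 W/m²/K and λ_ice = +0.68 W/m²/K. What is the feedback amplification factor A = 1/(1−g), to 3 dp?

Convert to gains: g_wv = 1.39/3 = 0.4633; g_ice = 0.68/3 = 0.2267.
Total gain g = 0.69.
A = 1/(1 − 0.69) = 3.226.

3.226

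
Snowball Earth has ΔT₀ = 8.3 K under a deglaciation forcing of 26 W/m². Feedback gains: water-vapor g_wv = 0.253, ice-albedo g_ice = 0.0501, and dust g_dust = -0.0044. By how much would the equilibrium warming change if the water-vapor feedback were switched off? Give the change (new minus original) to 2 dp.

Original: g = 0.2987, ΔT = 8.3/(1−0.2987) = 11.8352 K.
Without water-vapor: g' = 0.0457, ΔT' = 8.3/(1−0.0457) = 8.6975 K.
Change = 8.6975 − 11.8352 = -3.14 K.

-3.14 K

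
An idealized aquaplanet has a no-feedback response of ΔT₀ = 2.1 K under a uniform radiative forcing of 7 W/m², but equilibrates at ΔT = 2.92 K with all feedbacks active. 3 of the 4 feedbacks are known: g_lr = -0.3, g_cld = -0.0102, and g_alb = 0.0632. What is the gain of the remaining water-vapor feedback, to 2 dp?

0.53

Amplification A = ΔT/ΔT₀ = 2.92/2.1 = 1.39.
Total gain g = 1 − 1/A = 1 − 1/1.39 = 0.2806.
Known gains sum to -0.3 − 0.0102 + 0.0632 = -0.247.
g_wv = 0.2806 + 0.247 = 0.53.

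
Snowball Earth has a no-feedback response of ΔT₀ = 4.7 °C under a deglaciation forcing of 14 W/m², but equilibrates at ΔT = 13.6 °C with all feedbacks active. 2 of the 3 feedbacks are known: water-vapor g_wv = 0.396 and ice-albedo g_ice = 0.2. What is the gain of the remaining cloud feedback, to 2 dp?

0.06

Amplification A = ΔT/ΔT₀ = 13.6/4.7 = 2.894.
Total gain g = 1 − 1/A = 1 − 1/2.894 = 0.6545.
Known gains sum to 0.396 + 0.2 = 0.596.
g_cld = 0.6545 − 0.596 = 0.06.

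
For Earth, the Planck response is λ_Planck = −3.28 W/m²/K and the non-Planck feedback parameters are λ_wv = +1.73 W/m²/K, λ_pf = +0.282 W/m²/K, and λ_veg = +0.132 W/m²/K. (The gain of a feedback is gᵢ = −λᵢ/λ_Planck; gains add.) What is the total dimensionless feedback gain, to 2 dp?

Convert to gains: g_wv = 1.73/3.28 = 0.5274; g_pf = 0.282/3.28 = 0.08598; g_veg = 0.132/3.28 = 0.04024.
Total gain g = 0.65362.

0.65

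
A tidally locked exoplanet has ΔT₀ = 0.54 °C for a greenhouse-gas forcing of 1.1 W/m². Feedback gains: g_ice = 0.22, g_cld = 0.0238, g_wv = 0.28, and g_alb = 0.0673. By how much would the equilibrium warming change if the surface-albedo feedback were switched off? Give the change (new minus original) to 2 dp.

-0.19 °C

Original: g = 0.5911, ΔT = 0.54/(1−0.5911) = 1.3206 °C.
Without surface-albedo: g' = 0.5238, ΔT' = 0.54/(1−0.5238) = 1.1340 °C.
Change = 1.1340 − 1.3206 = -0.19 °C.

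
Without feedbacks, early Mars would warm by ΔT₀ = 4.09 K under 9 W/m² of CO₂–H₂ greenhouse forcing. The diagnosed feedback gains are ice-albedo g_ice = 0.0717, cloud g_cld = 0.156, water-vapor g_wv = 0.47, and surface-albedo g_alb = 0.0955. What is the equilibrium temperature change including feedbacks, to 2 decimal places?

Total gain g = 0.0717 + 0.156 + 0.47 + 0.0955 = 0.7932.
Amplification A = 1/(1 − 0.7932) = 4.836.
ΔT = 4.09 × 4.836 = 19.78 K.

19.78 K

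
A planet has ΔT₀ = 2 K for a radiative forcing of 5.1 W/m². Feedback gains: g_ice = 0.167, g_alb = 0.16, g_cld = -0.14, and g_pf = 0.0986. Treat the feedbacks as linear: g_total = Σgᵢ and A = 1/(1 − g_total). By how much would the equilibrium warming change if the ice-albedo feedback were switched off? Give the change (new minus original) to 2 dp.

-0.53 K

Original: g = 0.2856, ΔT = 2/(1−0.2856) = 2.7996 K.
Without ice-albedo: g' = 0.1186, ΔT' = 2/(1−0.1186) = 2.2691 K.
Change = 2.2691 − 2.7996 = -0.53 K.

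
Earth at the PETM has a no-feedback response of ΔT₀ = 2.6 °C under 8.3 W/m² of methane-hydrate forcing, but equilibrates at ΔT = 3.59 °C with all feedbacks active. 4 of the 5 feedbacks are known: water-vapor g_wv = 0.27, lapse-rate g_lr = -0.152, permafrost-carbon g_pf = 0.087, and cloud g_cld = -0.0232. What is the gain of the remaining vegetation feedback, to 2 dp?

0.09

Amplification A = ΔT/ΔT₀ = 3.59/2.6 = 1.381.
Total gain g = 1 − 1/A = 1 − 1/1.381 = 0.2759.
Known gains sum to 0.27 − 0.152 + 0.087 − 0.0232 = 0.1818.
g_veg = 0.2759 − 0.1818 = 0.09.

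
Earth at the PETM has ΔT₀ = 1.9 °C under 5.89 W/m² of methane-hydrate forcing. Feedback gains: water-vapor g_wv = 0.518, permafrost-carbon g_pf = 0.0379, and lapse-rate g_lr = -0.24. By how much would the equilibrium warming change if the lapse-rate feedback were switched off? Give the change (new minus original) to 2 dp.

1.50 °C

Original: g = 0.3159, ΔT = 1.9/(1−0.3159) = 2.7774 °C.
Without lapse-rate: g' = 0.5559, ΔT' = 1.9/(1−0.5559) = 4.2783 °C.
Change = 4.2783 − 2.7774 = 1.50 °C.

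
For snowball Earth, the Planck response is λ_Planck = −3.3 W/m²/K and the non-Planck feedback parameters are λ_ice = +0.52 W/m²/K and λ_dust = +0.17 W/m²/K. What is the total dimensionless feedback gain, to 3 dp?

Convert to gains: g_ice = 0.52/3.3 = 0.1576; g_dust = 0.17/3.3 = 0.05152.
Total gain g = 0.20912.

0.209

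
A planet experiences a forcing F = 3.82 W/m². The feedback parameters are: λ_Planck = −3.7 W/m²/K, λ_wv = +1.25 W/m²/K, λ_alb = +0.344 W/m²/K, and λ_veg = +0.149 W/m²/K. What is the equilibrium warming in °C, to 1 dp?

Net feedback parameter λ = (−3.7) + (+1.25) + (+0.344) + (+0.149) = -1.957 W/m²/K.
ΔT = −F/λ = −3.82/(-1.957) = 2.0 °C.

2.0 °C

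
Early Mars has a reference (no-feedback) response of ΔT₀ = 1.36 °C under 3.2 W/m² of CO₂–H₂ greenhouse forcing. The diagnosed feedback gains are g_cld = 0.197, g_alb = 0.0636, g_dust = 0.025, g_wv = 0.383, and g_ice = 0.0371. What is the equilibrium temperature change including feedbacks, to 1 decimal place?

Total gain g = 0.197 + 0.0636 + 0.025 + 0.383 + 0.0371 = 0.7057.
Amplification A = 1/(1 − 0.7057) = 3.398.
ΔT = 1.36 × 3.398 = 4.6 °C.

4.6 °C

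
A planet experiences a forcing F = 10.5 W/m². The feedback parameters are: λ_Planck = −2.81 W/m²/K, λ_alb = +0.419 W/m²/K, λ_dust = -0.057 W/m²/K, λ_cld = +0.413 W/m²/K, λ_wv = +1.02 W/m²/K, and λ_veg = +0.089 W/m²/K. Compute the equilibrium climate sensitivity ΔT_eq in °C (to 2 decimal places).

11.34 °C

Net feedback parameter λ = (−2.81) + (+0.419) + (-0.057) + (+0.413) + (+1.02) + (+0.089) = -0.926 W/m²/K.
ΔT = −F/λ = −10.5/(-0.926) = 11.34 °C.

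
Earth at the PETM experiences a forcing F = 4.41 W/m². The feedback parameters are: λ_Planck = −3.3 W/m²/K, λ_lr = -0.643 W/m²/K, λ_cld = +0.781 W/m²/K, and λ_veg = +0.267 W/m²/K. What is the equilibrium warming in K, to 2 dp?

Net feedback parameter λ = (−3.3) + (-0.643) + (+0.781) + (+0.267) = -2.895 W/m²/K.
ΔT = −F/λ = −4.41/(-2.895) = 1.52 K.

1.52 K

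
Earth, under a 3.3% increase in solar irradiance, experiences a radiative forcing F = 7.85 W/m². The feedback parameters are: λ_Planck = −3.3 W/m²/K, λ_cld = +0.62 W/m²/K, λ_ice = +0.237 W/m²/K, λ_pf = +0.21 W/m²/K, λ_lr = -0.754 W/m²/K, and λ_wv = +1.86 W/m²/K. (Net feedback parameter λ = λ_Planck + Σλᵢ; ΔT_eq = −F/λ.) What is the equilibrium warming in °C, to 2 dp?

Net feedback parameter λ = (−3.3) + (+0.62) + (+0.237) + (+0.21) + (-0.754) + (+1.86) = -1.127 W/m²/K.
ΔT = −F/λ = −7.85/(-1.127) = 6.97 °C.

6.97 °C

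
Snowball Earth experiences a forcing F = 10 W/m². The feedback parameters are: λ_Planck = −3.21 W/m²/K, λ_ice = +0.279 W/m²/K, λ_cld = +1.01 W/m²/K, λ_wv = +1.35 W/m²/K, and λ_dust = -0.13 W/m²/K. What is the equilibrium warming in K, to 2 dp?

14.27 K

Net feedback parameter λ = (−3.21) + (+0.279) + (+1.01) + (+1.35) + (-0.13) = -0.701 W/m²/K.
ΔT = −F/λ = −10/(-0.701) = 14.27 K.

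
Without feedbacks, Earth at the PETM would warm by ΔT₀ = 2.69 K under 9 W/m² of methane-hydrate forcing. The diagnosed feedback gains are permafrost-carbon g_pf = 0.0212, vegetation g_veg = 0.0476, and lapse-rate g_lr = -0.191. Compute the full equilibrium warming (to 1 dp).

2.4 K

Total gain g = 0.0212 + 0.0476 − 0.191 = -0.1222.
Amplification A = 1/(1 + 0.1222) = 0.8911.
ΔT = 2.69 × 0.8911 = 2.4 K.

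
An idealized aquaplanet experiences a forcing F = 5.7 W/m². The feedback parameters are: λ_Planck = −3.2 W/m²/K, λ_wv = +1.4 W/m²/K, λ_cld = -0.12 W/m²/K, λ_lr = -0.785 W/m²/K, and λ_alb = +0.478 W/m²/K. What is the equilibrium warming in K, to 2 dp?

Net feedback parameter λ = (−3.2) + (+1.4) + (-0.12) + (-0.785) + (+0.478) = -2.227 W/m²/K.
ΔT = −F/λ = −5.7/(-2.227) = 2.56 K.

2.56 K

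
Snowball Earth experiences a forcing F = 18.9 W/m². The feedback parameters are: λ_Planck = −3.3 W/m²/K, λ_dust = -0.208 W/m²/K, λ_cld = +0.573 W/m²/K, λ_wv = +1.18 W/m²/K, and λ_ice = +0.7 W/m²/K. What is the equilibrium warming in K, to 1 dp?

Net feedback parameter λ = (−3.3) + (-0.208) + (+0.573) + (+1.18) + (+0.7) = -1.055 W/m²/K.
ΔT = −F/λ = −18.9/(-1.055) = 17.9 K.

17.9 K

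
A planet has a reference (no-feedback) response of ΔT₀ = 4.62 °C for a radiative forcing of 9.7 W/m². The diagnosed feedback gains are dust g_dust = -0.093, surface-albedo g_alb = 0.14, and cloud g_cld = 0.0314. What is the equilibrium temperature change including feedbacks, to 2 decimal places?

Total gain g = -0.093 + 0.14 + 0.0314 = 0.0784.
Amplification A = 1/(1 − 0.0784) = 1.085.
ΔT = 4.62 × 1.085 = 5.01 °C.

5.01 °C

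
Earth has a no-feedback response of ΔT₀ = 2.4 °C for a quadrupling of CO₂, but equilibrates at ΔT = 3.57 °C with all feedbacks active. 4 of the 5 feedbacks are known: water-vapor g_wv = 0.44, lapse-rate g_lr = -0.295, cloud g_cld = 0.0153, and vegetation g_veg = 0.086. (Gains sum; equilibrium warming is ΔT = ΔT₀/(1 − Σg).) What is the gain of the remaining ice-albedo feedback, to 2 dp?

Amplification A = ΔT/ΔT₀ = 3.57/2.4 = 1.488.
Total gain g = 1 − 1/A = 1 − 1/1.488 = 0.328.
Known gains sum to 0.44 − 0.295 + 0.0153 + 0.086 = 0.2463.
g_ice = 0.328 − 0.2463 = 0.08.

0.08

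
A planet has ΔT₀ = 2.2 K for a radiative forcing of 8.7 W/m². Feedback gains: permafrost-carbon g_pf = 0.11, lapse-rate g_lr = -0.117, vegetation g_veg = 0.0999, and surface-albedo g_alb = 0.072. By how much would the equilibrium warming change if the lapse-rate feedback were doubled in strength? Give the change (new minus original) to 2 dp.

-0.32 K

Original: g = 0.1649, ΔT = 2.2/(1−0.1649) = 2.6344 K.
With doubled lapse-rate: g' = 0.0479, ΔT' = 2.2/(1−0.0479) = 2.3107 K.
Change = 2.3107 − 2.6344 = -0.32 K.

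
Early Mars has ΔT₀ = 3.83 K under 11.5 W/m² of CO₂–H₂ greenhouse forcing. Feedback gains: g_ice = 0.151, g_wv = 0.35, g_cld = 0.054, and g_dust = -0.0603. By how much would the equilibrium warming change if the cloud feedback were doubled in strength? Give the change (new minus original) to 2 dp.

Original: g = 0.4947, ΔT = 3.83/(1−0.4947) = 7.5797 K.
With doubled cloud: g' = 0.5487, ΔT' = 3.83/(1−0.5487) = 8.4866 K.
Change = 8.4866 − 7.5797 = 0.91 K.

0.91 K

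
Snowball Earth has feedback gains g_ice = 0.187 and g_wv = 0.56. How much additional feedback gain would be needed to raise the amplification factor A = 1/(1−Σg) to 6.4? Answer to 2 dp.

Current total gain = 0.747.
Target gain for A = 6.4: g* = 1 − 1/6.4 = 0.8438.
Additional gain needed = 0.8438 − 0.747 = 0.10.

0.10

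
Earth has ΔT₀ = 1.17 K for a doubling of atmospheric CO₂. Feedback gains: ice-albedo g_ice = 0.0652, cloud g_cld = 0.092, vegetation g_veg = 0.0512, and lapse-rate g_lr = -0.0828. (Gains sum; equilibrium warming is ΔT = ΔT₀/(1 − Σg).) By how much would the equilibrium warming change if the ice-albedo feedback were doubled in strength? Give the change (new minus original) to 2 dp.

0.11 K

Original: g = 0.1256, ΔT = 1.17/(1−0.1256) = 1.3381 K.
With doubled ice-albedo: g' = 0.1908, ΔT' = 1.17/(1−0.1908) = 1.4459 K.
Change = 1.4459 − 1.3381 = 0.11 K.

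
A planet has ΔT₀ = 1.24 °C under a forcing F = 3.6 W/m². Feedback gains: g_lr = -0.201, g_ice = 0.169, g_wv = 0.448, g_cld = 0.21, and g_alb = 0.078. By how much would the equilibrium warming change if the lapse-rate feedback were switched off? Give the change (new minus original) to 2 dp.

Original: g = 0.704, ΔT = 1.24/(1−0.704) = 4.1892 °C.
Without lapse-rate: g' = 0.905, ΔT' = 1.24/(1−0.905) = 13.0526 °C.
Change = 13.0526 − 4.1892 = 8.86 °C.

8.86 °C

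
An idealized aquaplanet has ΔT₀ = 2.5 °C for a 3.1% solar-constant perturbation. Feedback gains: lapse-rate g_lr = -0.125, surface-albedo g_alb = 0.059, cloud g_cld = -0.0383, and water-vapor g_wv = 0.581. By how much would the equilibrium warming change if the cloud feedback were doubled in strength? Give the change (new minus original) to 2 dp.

Original: g = 0.4767, ΔT = 2.5/(1−0.4767) = 4.7774 °C.
With doubled cloud: g' = 0.4384, ΔT' = 2.5/(1−0.4384) = 4.4516 °C.
Change = 4.4516 − 4.7774 = -0.33 °C.

-0.33 °C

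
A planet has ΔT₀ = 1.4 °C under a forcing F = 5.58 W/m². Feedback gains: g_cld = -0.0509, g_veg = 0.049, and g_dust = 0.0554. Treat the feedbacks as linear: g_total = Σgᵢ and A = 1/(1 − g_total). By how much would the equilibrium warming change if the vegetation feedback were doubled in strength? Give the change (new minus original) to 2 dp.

Original: g = 0.0535, ΔT = 1.4/(1−0.0535) = 1.4791 °C.
With doubled vegetation: g' = 0.1025, ΔT' = 1.4/(1−0.1025) = 1.5599 °C.
Change = 1.5599 − 1.4791 = 0.08 °C.

0.08 °C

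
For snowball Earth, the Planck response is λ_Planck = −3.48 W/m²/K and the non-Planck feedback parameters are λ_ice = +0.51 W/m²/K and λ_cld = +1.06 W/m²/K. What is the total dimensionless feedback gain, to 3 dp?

0.451

Convert to gains: g_ice = 0.51/3.48 = 0.1466; g_cld = 1.06/3.48 = 0.3046.
Total gain g = 0.4512.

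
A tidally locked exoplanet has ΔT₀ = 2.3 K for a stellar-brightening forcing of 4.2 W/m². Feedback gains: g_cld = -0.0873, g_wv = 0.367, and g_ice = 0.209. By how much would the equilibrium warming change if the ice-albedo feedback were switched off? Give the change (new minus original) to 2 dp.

Original: g = 0.4887, ΔT = 2.3/(1−0.4887) = 4.4983 K.
Without ice-albedo: g' = 0.2797, ΔT' = 2.3/(1−0.2797) = 3.1931 K.
Change = 3.1931 − 4.4983 = -1.31 K.

-1.31 K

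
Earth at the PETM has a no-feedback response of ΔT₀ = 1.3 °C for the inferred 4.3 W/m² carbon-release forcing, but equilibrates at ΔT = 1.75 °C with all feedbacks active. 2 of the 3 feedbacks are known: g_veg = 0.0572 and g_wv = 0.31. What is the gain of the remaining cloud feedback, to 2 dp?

-0.11

Amplification A = ΔT/ΔT₀ = 1.75/1.3 = 1.346.
Total gain g = 1 − 1/A = 1 − 1/1.346 = 0.2571.
Known gains sum to 0.0572 + 0.31 = 0.3672.
g_cld = 0.2571 − 0.3672 = -0.11.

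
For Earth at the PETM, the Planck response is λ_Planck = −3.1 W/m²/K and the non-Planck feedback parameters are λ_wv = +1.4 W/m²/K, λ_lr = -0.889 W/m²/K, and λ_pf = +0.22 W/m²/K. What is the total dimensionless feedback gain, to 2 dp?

Convert to gains: g_wv = 1.4/3.1 = 0.4516; g_lr = -0.889/3.1 = -0.2868; g_pf = 0.22/3.1 = 0.07097.
Total gain g = 0.23577.

0.24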